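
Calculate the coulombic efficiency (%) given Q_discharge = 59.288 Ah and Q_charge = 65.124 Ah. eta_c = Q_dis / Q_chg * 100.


eta_c = Q_dis / Q_chg * 100 = 59.288 / 65.124 * 100 = 91.04%

91.04%


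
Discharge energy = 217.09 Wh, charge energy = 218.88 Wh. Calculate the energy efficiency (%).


eta_e = E_dis / E_chg * 100 = 217.09 / 218.88 * 100 = 99.18%

99.18%


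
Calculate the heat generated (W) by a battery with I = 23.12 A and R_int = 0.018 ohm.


I^2 = 534.53
Q = 534.53 * 0.018 = 9.622 W

9.622 W


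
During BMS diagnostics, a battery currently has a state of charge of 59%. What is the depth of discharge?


DOD = 100 - SOC = 100 - 59 = 41%

41%


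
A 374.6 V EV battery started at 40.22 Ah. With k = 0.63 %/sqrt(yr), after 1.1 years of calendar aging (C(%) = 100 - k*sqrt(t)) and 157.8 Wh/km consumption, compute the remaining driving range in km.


Step 1: capacity retention = 100 - 0.63 * sqrt(1.1) = 100 - 0.63 * 1.0488 = 99.339%
Step 2: C_now = 40.22 * 99.339/100 = 39.954 Ah
Step 3: E_pack = V * C_now = 374.6 * 39.954 = 14967 Wh
Step 4: range = E_pack / consumption = 14967 / 157.8 = 94.85 km

94.85 km


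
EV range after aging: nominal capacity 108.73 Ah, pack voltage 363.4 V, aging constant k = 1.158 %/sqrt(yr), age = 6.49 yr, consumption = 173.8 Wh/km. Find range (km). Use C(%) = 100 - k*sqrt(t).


Step 1: capacity retention = 100 - 1.158 * sqrt(6.49) = 100 - 1.158 * 2.5475 = 97.05%
Step 2: C_now = 108.73 * 97.05/100 = 105.52 Ah
Step 3: E_pack = V * C_now = 363.4 * 105.52 = 38346 Wh
Step 4: range = E_pack / consumption = 38346 / 173.8 = 220.6 km

220.6 km


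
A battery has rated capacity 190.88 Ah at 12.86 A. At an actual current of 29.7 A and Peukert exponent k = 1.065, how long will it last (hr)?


Step 1: t_rated = C / I_rated = 190.88 / 12.86 = 14.843 hr
Step 2: ratio = 12.86 / 29.7 = 0.433
Step 3: ratio^k = 0.433^1.065 = 0.41007
Step 4: t = t_rated * ratio^k = 14.843 * 0.41007 = 6.087 hr

6.087 hr


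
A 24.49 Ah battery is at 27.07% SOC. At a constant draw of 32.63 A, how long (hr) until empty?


Step 1: remaining = SOC/100 * C_total = 27.07/100 * 24.49 = 6.6294 Ah
Step 2: t = remaining / I = 6.6294 / 32.63 = 0.2032 hr

0.2032 hr


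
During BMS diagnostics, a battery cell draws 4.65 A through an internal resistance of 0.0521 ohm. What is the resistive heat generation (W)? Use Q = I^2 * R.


I^2 = 21.623
Q = 21.623 * 0.0521 = 1.127 W

1.127 W


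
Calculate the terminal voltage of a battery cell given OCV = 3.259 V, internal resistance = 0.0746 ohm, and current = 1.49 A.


IR drop = 1.49 * 0.0746 = 0.11115 V
V = 3.259 - 0.11115 = 3.148 V

3.148 V


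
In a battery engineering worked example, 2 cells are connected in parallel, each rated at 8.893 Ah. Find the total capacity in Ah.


Parallel capacities add: 2 * 8.893 Ah = 17.786 Ah

17.786 Ah


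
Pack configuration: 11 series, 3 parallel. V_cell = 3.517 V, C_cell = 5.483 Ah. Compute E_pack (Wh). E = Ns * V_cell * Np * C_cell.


E = Ns * Vcell * Np * Ccell = 11 * 3.517 * 3 * 5.483 = 636.4 Wh

636.4 Wh


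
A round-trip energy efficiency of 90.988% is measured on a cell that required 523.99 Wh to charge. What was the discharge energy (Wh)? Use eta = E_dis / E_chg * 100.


E_dis = eta/100 * E_chg = 90.988/100 * 523.99 = 476.8 Wh

476.8 Wh


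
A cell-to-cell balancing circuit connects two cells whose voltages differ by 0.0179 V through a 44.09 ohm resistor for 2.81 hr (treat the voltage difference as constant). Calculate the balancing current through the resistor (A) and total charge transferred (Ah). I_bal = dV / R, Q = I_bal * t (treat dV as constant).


First, Ohm's law: I_bal = 0.0179 V / 44.09 ohm = 4.0599e-04 A
Then Q = I * t = 4.0599e-04 A * 2.81 hr = 0.001141 Ah

I=4.0599e-04 A, Q=0.001141 Ah


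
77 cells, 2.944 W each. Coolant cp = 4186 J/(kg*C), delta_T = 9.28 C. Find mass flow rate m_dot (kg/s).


Q_total = 77 * 2.944 = 226.69 W
m_dot = Q_total / (cp * dT) = 226.69 / (4186 * 9.28) = 0.005836 kg/s

0.005836 kg/s


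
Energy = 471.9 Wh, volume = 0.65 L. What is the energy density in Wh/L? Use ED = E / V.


Volumetric ED = 471.9 Wh / 0.65 L = 726.0 Wh/L

726.0 Wh/L


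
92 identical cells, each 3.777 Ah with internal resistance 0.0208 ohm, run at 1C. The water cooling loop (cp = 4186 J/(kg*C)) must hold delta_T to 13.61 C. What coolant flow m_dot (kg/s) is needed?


Step 1: I = 1 * 3.777 = 3.777 A
Step 2: Q_cell = I^2 * R = 3.777^2 * 0.0208 = 0.29673 W
Step 3: Q_total = 92 * 0.29673 = 27.299 W
Step 4: m_dot = Q_total / (cp * dT) = 27.299 / (4186 * 13.61) = 4.792e-04 kg/s

4.792e-04 kg/s


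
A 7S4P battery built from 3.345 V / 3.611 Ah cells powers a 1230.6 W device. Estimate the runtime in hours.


Step 1: E_pack = Ns * V_cell * Np * C_cell = 7 * 3.345 * 4 * 3.611 = 338.21 Wh
Step 2: t = E_pack / P = 338.21 / 1230.6 = 0.2748 hr

0.2748 hr


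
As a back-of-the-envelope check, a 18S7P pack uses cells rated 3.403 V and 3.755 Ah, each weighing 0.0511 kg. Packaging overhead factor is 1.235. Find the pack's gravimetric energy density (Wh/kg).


Step 1: V_pack = 18 * 3.403 = 61.254 V
Step 2: C_pack = 7 * 3.755 = 26.285 Ah
Step 3: E_pack = V_pack * C_pack = 61.254 * 26.285 = 1610.1 Wh
Step 4: m_pack = 18 * 7 * 0.0511 * 1.235 = 7.9517 kg
Step 5: ED = E_pack / m_pack = 1610.1 / 7.9517 = 202.5 Wh/kg

202.5 Wh/kg


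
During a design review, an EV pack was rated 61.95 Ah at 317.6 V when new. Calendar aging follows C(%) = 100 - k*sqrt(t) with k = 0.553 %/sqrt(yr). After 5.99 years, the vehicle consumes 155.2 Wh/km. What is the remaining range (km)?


Step 1: capacity retention = 100 - 0.553 * sqrt(5.99) = 100 - 0.553 * 2.4474 = 98.647%
Step 2: C_now = 61.95 * 98.647/100 = 61.112 Ah
Step 3: E_pack = V * C_now = 317.6 * 61.112 = 19409 Wh
Step 4: range = E_pack / consumption = 19409 / 155.2 = 125.1 km

125.1 km


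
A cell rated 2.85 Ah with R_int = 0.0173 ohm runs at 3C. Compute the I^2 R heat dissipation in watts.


Step 1: I = C_rate * capacity = 3 * 2.85 = 8.55 A
Step 2: Q = I^2 * R = 8.55^2 * 0.0173 = 73.103 * 0.0173 = 1.265 W

1.265 W


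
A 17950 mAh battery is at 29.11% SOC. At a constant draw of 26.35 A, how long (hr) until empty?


Convert: C_total = 17950 mAh = 17.95 Ah
Step 1: remaining = SOC/100 * C_total = 29.11/100 * 17.95 = 5.2252 Ah
Step 2: t = remaining / I = 5.2252 / 26.35 = 0.1983 hr

0.1983 hr


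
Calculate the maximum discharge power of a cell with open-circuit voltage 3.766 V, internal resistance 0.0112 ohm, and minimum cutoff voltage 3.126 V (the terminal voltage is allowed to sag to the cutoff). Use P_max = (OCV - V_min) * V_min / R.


dV = OCV - V_min = 0.64 V (so I_max = dV / R)
P_max = dV * V_min / R = 0.64 * 3.126 / 0.0112 = 178.6 W

178.6 W


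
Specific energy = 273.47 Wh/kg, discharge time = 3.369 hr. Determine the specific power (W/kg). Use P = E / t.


P_specific = E / t = 273.47 / 3.369 = 81.17 W/kg

81.17 W/kg


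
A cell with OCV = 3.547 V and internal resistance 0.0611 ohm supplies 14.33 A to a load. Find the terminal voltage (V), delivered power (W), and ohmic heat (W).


Step 1: V_terminal = OCV - I*R = 3.547 - 14.33 * 0.0611 = 2.6714 V
Step 2: P_out = V_terminal * I = 2.6714 * 14.33 = 38.28 W
Step 3: Q = I^2 * R = 14.33^2 * 0.0611 = 12.55 W

V=2.6714 V, P=38.28 W, Q=12.55 W


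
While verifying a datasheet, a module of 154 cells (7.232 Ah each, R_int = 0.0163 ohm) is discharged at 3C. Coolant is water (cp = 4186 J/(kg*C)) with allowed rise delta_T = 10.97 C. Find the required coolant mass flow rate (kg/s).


Step 1: I = 3 * 7.232 = 21.696 A
Step 2: Q_cell = I^2 * R = 21.696^2 * 0.0163 = 7.6727 W
Step 3: Q_total = 154 * 7.6727 = 1181.6 W
Step 4: m_dot = Q_total / (cp * dT) = 1181.6 / (4186 * 10.97) = 0.02573 kg/s

0.02573 kg/s


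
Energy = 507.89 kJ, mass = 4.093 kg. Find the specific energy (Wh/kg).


Convert: E = 507.89 kJ = 141.08 Wh
ED = E / m = 141.08 / 4.093 = 34.47 Wh/kg

34.47 Wh/kg


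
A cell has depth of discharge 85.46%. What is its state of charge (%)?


SOC = 100 - DOD = 100 - 85.46 = 14.54%

14.54%


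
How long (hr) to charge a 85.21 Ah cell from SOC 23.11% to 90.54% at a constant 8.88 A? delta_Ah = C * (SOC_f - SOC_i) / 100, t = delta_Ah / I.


Step 1: dSOC = 90.54% - 23.11% = 67.43%
Step 2: delta_Ah = 85.21 * 67.43 / 100 = 57.457 Ah
Step 3: t = 57.457 / 8.88 = 6.470 hr

6.470 hr


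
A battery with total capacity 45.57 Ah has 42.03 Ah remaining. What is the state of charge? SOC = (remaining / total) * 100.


SOC% = 42.03 / 45.57 * 100 = 92.23%

92.23%


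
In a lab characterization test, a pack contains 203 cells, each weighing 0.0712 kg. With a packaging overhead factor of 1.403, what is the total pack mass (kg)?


m_pack = n * m_cell * overhead = 203 * 0.0712 * 1.403 = 20.28 kg

20.28 kg


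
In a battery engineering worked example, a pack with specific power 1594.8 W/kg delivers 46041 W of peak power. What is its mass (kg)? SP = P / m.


m = P / SP = 46041 / 1594.8 = 28.87 kg

28.87 kg


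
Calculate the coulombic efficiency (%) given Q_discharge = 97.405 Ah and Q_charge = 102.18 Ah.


Coulombic efficiency = 97.405/102.18 * 100% = 95.33%

95.33%


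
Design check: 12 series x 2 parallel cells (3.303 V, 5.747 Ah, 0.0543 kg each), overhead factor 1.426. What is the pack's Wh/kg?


Step 1: V_pack = 12 * 3.303 = 39.636 V
Step 2: C_pack = 2 * 5.747 = 11.494 Ah
Step 3: E_pack = V_pack * C_pack = 39.636 * 11.494 = 455.58 Wh
Step 4: m_pack = 12 * 2 * 0.0543 * 1.426 = 1.8584 kg
Step 5: ED = E_pack / m_pack = 455.58 / 1.8584 = 245.1 Wh/kg

245.1 Wh/kg


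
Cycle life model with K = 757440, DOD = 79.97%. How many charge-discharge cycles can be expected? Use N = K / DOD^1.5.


DOD^1.5 = 715.14
N = K / DOD^1.5 = 757440 / 715.14 = 1059

1059 cycles


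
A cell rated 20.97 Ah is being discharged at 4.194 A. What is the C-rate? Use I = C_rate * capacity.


Rearranging: C_rate = 4.194 / 20.97 = 0.2C

0.2C


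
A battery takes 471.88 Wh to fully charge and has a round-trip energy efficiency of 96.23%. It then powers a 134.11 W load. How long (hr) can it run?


Step 1: E_discharge = eta/100 * E_charge = 96.23/100 * 471.88 = 454.09 Wh
Step 2: t = E_discharge / P = 454.09 / 134.11 = 3.386 hr

3.386 hr


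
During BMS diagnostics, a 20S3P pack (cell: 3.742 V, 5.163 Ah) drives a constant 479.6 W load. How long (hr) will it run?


Step 1: E_pack = Ns * V_cell * Np * C_cell = 20 * 3.742 * 3 * 5.163 = 1159.2 Wh
Step 2: t = E_pack / P = 1159.2 / 479.6 = 2.417 hr

2.417 hr


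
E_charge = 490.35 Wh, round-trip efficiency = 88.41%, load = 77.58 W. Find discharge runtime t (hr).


Step 1: E_discharge = eta/100 * E_charge = 88.41/100 * 490.35 = 433.52 Wh
Step 2: t = E_discharge / P = 433.52 / 77.58 = 5.588 hr

5.588 hr


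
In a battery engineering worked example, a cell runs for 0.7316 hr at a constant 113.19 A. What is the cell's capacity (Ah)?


C = I * t = 113.19 * 0.7316 = 82.81 Ah

82.81 Ah


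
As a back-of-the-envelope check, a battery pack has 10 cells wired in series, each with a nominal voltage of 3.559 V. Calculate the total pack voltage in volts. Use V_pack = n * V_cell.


With 10 cells in series at 3.559 V each, V_pack = 35.59 V

35.59 V


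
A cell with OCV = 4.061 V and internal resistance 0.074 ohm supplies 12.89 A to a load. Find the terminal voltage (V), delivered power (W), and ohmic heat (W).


Step 1: V_terminal = OCV - I*R = 4.061 - 12.89 * 0.074 = 3.1071 V
Step 2: P_out = V_terminal * I = 3.1071 * 12.89 = 40.05 W
Step 3: Q = I^2 * R = 12.89^2 * 0.074 = 12.30 W

V=3.1071 V, P=40.05 W, Q=12.30 W


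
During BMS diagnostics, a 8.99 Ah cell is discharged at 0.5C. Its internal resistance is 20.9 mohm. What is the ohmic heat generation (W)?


Convert: R = 20.9 mohm = 0.0209 ohm
Step 1: I = C_rate * capacity = 0.5 * 8.99 = 4.495 A
Step 2: Q = I^2 * R = 4.495^2 * 0.0209 = 20.205 * 0.0209 = 0.4223 W

0.4223 W


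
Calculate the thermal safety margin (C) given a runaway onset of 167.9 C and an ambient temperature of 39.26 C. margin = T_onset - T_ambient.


Safety margin = 167.9 C - 39.26 C = 128.64 C

128.64 C


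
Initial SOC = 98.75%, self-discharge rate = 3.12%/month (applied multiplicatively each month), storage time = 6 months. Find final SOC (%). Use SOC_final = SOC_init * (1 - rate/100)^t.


decay = (1 - 3.12/100)^6 = 0.82681
SOC_final = 98.75 * 0.82681 = 81.65%

81.65%


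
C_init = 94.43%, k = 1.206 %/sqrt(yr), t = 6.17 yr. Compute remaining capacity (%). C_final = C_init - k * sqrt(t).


sqrt(t) = sqrt(6.17) = 2.4839
C_final = 94.43 - 1.206 * 2.4839 = 91.43%

91.43%


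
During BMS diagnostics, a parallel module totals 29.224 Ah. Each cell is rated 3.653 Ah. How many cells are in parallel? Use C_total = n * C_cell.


n = C_total / C_cell = 29.224 / 3.653 = 8

8


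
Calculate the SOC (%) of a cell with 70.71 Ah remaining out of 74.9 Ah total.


SOC% = 70.71 / 74.9 * 100 = 94.41%

94.41%


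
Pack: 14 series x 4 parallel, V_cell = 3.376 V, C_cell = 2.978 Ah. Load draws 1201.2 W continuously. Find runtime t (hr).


Step 1: E_pack = Ns * V_cell * Np * C_cell = 14 * 3.376 * 4 * 2.978 = 563.01 Wh
Step 2: t = E_pack / P = 563.01 / 1201.2 = 0.4687 hr

0.4687 hr


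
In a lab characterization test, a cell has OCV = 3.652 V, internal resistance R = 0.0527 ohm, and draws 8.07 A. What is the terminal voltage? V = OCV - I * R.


IR drop = 8.07 * 0.0527 = 0.42529 V
V = 3.652 - 0.42529 = 3.227 V

3.227 V


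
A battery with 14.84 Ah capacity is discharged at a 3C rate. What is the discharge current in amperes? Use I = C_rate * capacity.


At 3C: I = 3 * 14.84 Ah = 44.52 A

44.52 A


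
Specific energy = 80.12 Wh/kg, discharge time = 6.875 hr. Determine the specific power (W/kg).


Specific power = 80.12 Wh/kg / 6.875 hr = 11.65 W/kg

11.65 W/kg


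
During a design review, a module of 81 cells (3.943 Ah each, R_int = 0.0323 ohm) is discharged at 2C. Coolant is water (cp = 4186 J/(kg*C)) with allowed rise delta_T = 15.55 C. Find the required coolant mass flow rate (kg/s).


Step 1: I = 2 * 3.943 = 7.886 A
Step 2: Q_cell = I^2 * R = 7.886^2 * 0.0323 = 2.0087 W
Step 3: Q_total = 81 * 2.0087 = 162.7 W
Step 4: m_dot = Q_total / (cp * dT) = 162.7 / (4186 * 15.55) = 0.002500 kg/s

0.002500 kg/s


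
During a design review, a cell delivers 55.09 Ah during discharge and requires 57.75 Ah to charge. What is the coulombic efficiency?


eta_c = Q_dis / Q_chg * 100 = 55.09 / 57.75 * 100 = 95.39%

95.39%


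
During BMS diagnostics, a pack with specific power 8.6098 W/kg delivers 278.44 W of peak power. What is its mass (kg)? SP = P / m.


m = P / SP = 278.44 / 8.6098 = 32.34 kg

32.34 kg


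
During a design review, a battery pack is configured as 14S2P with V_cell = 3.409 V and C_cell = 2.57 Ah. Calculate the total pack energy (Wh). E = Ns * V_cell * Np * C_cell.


V_pack = 14 * 3.409 = 47.726 V
C_pack = 2 * 2.57 = 5.14 Ah
E = V_pack * C_pack = 47.726 * 5.14 = 245.3 Wh

245.3 Wh


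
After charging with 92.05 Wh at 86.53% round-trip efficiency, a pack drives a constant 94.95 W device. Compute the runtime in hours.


Step 1: E_discharge = eta/100 * E_charge = 86.53/100 * 92.05 = 79.651 Wh
Step 2: t = E_discharge / P = 79.651 / 94.95 = 0.8389 hr

0.8389 hr


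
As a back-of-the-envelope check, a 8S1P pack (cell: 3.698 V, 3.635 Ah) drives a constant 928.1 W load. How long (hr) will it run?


Step 1: E_pack = Ns * V_cell * Np * C_cell = 8 * 3.698 * 1 * 3.635 = 107.54 Wh
Step 2: t = E_pack / P = 107.54 / 928.1 = 0.1159 hr

0.1159 hr


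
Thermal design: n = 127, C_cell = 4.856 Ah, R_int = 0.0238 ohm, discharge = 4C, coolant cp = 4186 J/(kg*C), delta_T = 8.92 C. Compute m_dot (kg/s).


Step 1: I = 4 * 4.856 = 19.424 A
Step 2: Q_cell = I^2 * R = 19.424^2 * 0.0238 = 8.9795 W
Step 3: Q_total = 127 * 8.9795 = 1140.4 W
Step 4: m_dot = Q_total / (cp * dT) = 1140.4 / (4186 * 8.92) = 0.03054 kg/s

0.03054 kg/s


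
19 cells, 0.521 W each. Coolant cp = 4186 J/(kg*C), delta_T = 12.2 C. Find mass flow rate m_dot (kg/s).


Q_total = 19 * 0.521 = 9.899 W
m_dot = Q_total / (cp * dT) = 9.899 / (4186 * 12.2) = 1.938e-04 kg/s

1.938e-04 kg/s


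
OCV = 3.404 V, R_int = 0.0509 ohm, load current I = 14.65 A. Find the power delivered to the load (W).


Step 1: V_terminal = OCV - I*R = 3.404 - 14.65 * 0.0509 = 2.6583 V
Step 2: P_out = V_terminal * I = 2.6583 * 14.65 = 38.94 W

38.94 W


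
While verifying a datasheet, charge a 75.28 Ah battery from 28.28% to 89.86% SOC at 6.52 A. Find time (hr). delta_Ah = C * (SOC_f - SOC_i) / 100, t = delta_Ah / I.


delta_Ah = 75.28 * (89.86 - 28.28) / 100 = 46.357 Ah
t = delta_Ah / I = 46.357 / 6.52 = 7.110 hr

7.110 hr


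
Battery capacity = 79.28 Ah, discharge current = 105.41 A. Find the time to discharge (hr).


t = capacity / current = 79.28 / 105.41 = 0.7521 hr

0.7521 hr


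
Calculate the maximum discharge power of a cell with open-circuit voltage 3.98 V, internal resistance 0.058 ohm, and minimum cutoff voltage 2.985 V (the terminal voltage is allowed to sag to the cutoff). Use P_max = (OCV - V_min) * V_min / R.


P_max = (OCV - V_min) * V_min / R = (3.98 - 2.985) * 2.985 / 0.058 = 0.995 * 2.985 / 0.058 = 51.21 W

51.21 W


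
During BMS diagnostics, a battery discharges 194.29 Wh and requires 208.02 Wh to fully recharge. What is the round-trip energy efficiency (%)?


Round-trip efficiency = 194.29/208.02 * 100% = 93.40%

93.40%


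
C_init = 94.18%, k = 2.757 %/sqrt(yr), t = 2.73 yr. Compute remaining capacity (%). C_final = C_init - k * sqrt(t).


sqrt(t) = sqrt(2.73) = 1.6523
C_final = 94.18 - 2.757 * 1.6523 = 89.62%

89.62%


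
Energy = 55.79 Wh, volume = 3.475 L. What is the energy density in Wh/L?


Volumetric ED = 55.79 Wh / 3.475 L = 16.05 Wh/L

16.05 Wh/L


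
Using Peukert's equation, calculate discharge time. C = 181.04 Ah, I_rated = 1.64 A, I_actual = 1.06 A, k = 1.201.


t_rated = C / I_rated = 181.04 / 1.64 = 110.39 hr
(I_rated/I)^k = (1.5472)^1.201 = 1.6891
t = t_rated * (I_rated/I)^k = 110.39 * 1.6891 = 186.5 hr

186.5 hr


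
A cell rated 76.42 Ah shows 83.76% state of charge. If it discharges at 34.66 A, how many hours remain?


Step 1: remaining = SOC/100 * C_total = 83.76/100 * 76.42 = 64.009 Ah
Step 2: t = remaining / I = 64.009 / 34.66 = 1.847 hr

1.847 hr


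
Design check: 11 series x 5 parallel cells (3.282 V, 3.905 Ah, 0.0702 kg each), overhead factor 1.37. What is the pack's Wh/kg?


Step 1: V_pack = 11 * 3.282 = 36.102 V
Step 2: C_pack = 5 * 3.905 = 19.525 Ah
Step 3: E_pack = V_pack * C_pack = 36.102 * 19.525 = 704.89 Wh
Step 4: m_pack = 11 * 5 * 0.0702 * 1.37 = 5.2896 kg
Step 5: ED = E_pack / m_pack = 704.89 / 5.2896 = 133.3 Wh/kg

133.3 Wh/kg


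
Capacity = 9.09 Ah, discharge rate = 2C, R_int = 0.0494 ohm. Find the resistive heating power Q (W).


Step 1: I = C_rate * capacity = 2 * 9.09 = 18.18 A
Step 2: Q = I^2 * R = 18.18^2 * 0.0494 = 330.51 * 0.0494 = 16.33 W

16.33 W


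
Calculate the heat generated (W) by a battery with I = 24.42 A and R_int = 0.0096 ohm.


Q = I^2 * R = 24.42^2 * 0.0096 = 5.725 W

5.725 W


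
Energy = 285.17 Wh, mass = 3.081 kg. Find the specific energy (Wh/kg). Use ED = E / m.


ED = E / m = 285.17 / 3.081 = 92.56 Wh/kg

92.56 Wh/kg


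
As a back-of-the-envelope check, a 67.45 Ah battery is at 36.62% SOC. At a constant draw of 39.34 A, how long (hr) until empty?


Step 1: remaining = SOC/100 * C_total = 36.62/100 * 67.45 = 24.7 Ah
Step 2: t = remaining / I = 24.7 / 39.34 = 0.6279 hr

0.6279 hr


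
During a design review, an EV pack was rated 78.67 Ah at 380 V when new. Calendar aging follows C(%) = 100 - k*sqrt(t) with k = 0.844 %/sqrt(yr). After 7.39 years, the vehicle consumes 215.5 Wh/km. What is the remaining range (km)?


Step 1: capacity retention = 100 - 0.844 * sqrt(7.39) = 100 - 0.844 * 2.7185 = 97.706%
Step 2: C_now = 78.67 * 97.706/100 = 76.865 Ah
Step 3: E_pack = V * C_now = 380 * 76.865 = 29209 Wh
Step 4: range = E_pack / consumption = 29209 / 215.5 = 135.5 km

135.5 km


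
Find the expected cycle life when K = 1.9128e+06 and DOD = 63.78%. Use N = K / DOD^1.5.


DOD^1.5 = 509.36
N = K / DOD^1.5 = 1.9128e+06 / 509.36 = 3755

3755 cycles


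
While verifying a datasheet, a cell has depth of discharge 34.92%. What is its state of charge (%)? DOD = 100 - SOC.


SOC = 100 - DOD = 100 - 34.92 = 65.08%

65.08%


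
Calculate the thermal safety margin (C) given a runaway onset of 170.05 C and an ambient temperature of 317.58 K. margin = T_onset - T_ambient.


Convert: T_ambient = 317.58 K = 44.43 C
margin = 170.05 - 44.43 = 125.62 C

125.62 C


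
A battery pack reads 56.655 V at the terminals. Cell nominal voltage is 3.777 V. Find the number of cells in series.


Rearranging: n = V_pack / V_cell = 56.655 / 3.777 = 15 cells

15


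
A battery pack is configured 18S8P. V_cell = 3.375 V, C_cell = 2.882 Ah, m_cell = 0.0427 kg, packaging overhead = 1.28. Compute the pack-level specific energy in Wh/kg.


Step 1: V_pack = 18 * 3.375 = 60.75 V
Step 2: C_pack = 8 * 2.882 = 23.056 Ah
Step 3: E_pack = V_pack * C_pack = 60.75 * 23.056 = 1400.7 Wh
Step 4: m_pack = 18 * 8 * 0.0427 * 1.28 = 7.8705 kg
Step 5: ED = E_pack / m_pack = 1400.7 / 7.8705 = 178.0 Wh/kg

178.0 Wh/kg


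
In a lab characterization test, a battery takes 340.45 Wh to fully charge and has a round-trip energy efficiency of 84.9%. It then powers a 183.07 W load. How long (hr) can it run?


Step 1: E_discharge = eta/100 * E_charge = 84.9/100 * 340.45 = 289.04 Wh
Step 2: t = E_discharge / P = 289.04 / 183.07 = 1.579 hr

1.579 hr


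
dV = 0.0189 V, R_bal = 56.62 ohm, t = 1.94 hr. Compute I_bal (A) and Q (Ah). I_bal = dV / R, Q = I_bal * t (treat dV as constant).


I_bal = dV / R = 0.0189 / 56.62 = 3.3380e-04 A
Q = I_bal * t = 3.3380e-04 * 1.94 = 6.476e-04 Ah

I=3.3380e-04 A, Q=6.476e-04 Ah


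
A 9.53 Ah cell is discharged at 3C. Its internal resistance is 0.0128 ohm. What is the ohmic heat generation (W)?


Step 1: I = C_rate * capacity = 3 * 9.53 = 28.59 A
Step 2: Q = I^2 * R = 28.59^2 * 0.0128 = 817.39 * 0.0128 = 10.46 W

10.46 W


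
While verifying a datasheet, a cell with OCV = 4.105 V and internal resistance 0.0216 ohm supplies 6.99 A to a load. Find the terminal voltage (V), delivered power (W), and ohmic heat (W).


Step 1: V_terminal = OCV - I*R = 4.105 - 6.99 * 0.0216 = 3.954 V
Step 2: P_out = V_terminal * I = 3.954 * 6.99 = 27.64 W
Step 3: Q = I^2 * R = 6.99^2 * 0.0216 = 1.055 W

V=3.954 V, P=27.64 W, Q=1.055 W


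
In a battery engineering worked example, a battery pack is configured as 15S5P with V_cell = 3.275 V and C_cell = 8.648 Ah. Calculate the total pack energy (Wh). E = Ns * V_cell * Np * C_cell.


V_pack = 15 * 3.275 = 49.125 V
C_pack = 5 * 8.648 = 43.24 Ah
E = V_pack * C_pack = 49.125 * 43.24 = 2124 Wh

2124 Wh


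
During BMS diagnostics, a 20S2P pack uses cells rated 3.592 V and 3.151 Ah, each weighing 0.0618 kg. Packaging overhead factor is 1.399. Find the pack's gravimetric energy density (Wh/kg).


Step 1: V_pack = 20 * 3.592 = 71.84 V
Step 2: C_pack = 2 * 3.151 = 6.302 Ah
Step 3: E_pack = V_pack * C_pack = 71.84 * 6.302 = 452.74 Wh
Step 4: m_pack = 20 * 2 * 0.0618 * 1.399 = 3.4583 kg
Step 5: ED = E_pack / m_pack = 452.74 / 3.4583 = 130.9 Wh/kg

130.9 Wh/kg


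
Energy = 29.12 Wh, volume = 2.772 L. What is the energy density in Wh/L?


Volumetric ED = 29.12 Wh / 2.772 L = 10.51 Wh/L

10.51 Wh/L


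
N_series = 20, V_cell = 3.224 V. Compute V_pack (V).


V_pack = n * V_cell = 20 * 3.224 = 64.48 V

64.48 V


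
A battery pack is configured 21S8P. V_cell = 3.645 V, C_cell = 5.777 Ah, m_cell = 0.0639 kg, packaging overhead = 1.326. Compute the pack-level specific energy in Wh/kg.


Step 1: V_pack = 21 * 3.645 = 76.545 V
Step 2: C_pack = 8 * 5.777 = 46.216 Ah
Step 3: E_pack = V_pack * C_pack = 76.545 * 46.216 = 3537.6 Wh
Step 4: m_pack = 21 * 8 * 0.0639 * 1.326 = 14.235 kg
Step 5: ED = E_pack / m_pack = 3537.6 / 14.235 = 248.5 Wh/kg

248.5 Wh/kg


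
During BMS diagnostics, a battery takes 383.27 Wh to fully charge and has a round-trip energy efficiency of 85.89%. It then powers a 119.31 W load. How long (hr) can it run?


Step 1: E_discharge = eta/100 * E_charge = 85.89/100 * 383.27 = 329.19 Wh
Step 2: t = E_discharge / P = 329.19 / 119.31 = 2.759 hr

2.759 hr


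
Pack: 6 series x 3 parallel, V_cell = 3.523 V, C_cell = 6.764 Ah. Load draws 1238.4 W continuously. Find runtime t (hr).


Step 1: E_pack = Ns * V_cell * Np * C_cell = 6 * 3.523 * 3 * 6.764 = 428.93 Wh
Step 2: t = E_pack / P = 428.93 / 1238.4 = 0.3464 hr

0.3464 hr


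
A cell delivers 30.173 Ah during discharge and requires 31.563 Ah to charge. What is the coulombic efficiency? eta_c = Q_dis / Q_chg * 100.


eta_c = Q_dis / Q_chg * 100 = 30.173 / 31.563 * 100 = 95.60%

95.60%


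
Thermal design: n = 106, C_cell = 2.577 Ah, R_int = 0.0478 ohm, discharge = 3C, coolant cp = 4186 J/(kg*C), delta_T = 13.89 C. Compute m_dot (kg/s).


Step 1: I = 3 * 2.577 = 7.731 A
Step 2: Q_cell = I^2 * R = 7.731^2 * 0.0478 = 2.8569 W
Step 3: Q_total = 106 * 2.8569 = 302.83 W
Step 4: m_dot = Q_total / (cp * dT) = 302.83 / (4186 * 13.89) = 0.005208 kg/s

0.005208 kg/s


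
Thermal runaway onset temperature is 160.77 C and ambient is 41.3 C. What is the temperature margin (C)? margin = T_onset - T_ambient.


Safety margin = 160.77 C - 41.3 C = 119.47 C

119.47 C


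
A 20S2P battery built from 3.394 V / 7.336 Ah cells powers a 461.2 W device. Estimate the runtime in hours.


Step 1: E_pack = Ns * V_cell * Np * C_cell = 20 * 3.394 * 2 * 7.336 = 995.94 Wh
Step 2: t = E_pack / P = 995.94 / 461.2 = 2.159 hr

2.159 hr


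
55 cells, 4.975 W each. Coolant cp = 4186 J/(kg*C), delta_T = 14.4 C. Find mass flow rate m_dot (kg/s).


Q_total = 55 * 4.975 = 273.63 W
m_dot = Q_total / (cp * dT) = 273.63 / (4186 * 14.4) = 0.004539 kg/s

0.004539 kg/s


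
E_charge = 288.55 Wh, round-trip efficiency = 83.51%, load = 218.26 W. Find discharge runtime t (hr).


Step 1: E_discharge = eta/100 * E_charge = 83.51/100 * 288.55 = 240.97 Wh
Step 2: t = E_discharge / P = 240.97 / 218.26 = 1.104 hr

1.104 hr


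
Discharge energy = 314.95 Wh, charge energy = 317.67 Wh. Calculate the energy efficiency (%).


Round-trip efficiency = 314.95/317.67 * 100% = 99.14%

99.14%


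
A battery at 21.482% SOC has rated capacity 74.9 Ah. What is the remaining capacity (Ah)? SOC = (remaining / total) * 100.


remaining = SOC / 100 * total = 21.482 / 100 * 74.9 = 16.09 Ah

16.09 Ah


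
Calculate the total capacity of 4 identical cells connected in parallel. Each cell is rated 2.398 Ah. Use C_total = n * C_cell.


Parallel capacities add: 4 * 2.398 Ah = 9.592 Ah

9.592 Ah


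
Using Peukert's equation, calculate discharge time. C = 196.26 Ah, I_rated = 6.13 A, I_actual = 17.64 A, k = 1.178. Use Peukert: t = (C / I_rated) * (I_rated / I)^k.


Step 1: t_rated = C / I_rated = 196.26 / 6.13 = 32.016 hr
Step 2: ratio = 6.13 / 17.64 = 0.34751
Step 3: ratio^k = 0.34751^1.178 = 0.28791
Step 4: t = t_rated * ratio^k = 32.016 * 0.28791 = 9.218 hr

9.218 hr


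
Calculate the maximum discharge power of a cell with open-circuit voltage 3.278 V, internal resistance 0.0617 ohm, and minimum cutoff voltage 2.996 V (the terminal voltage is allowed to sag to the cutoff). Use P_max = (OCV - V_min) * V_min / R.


P_max = (OCV - V_min) * V_min / R = (3.278 - 2.996) * 2.996 / 0.0617 = 0.282 * 2.996 / 0.0617 = 13.69 W

13.69 W


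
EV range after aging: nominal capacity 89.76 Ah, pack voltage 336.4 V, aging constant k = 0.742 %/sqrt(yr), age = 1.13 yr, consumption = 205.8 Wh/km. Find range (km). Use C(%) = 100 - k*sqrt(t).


Step 1: capacity retention = 100 - 0.742 * sqrt(1.13) = 100 - 0.742 * 1.063 = 99.211%
Step 2: C_now = 89.76 * 99.211/100 = 89.052 Ah
Step 3: E_pack = V * C_now = 336.4 * 89.052 = 29957 Wh
Step 4: range = E_pack / consumption = 29957 / 205.8 = 145.6 km

145.6 km


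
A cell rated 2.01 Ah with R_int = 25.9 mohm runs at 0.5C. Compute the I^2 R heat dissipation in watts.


Convert: R = 25.9 mohm = 0.0259 ohm
Step 1: I = C_rate * capacity = 0.5 * 2.01 = 1.005 A
Step 2: Q = I^2 * R = 1.005^2 * 0.0259 = 1.01 * 0.0259 = 0.02616 W

0.02616 W


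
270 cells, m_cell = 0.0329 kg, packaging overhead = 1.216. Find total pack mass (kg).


m_pack = n * m_cell * overhead = 270 * 0.0329 * 1.216 = 10.80 kg

10.80 kg


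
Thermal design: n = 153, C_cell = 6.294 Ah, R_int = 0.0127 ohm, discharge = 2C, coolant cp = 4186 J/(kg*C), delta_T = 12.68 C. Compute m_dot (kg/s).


Step 1: I = 2 * 6.294 = 12.588 A
Step 2: Q_cell = I^2 * R = 12.588^2 * 0.0127 = 2.0124 W
Step 3: Q_total = 153 * 2.0124 = 307.9 W
Step 4: m_dot = Q_total / (cp * dT) = 307.9 / (4186 * 12.68) = 0.005801 kg/s

0.005801 kg/s


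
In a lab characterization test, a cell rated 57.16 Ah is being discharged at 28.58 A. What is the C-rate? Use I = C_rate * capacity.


C_rate = I / capacity = 28.58 / 57.16 = 0.5C

0.5C


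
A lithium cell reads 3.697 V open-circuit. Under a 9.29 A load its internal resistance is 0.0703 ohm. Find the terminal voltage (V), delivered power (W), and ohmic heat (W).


Step 1: V_terminal = OCV - I*R = 3.697 - 9.29 * 0.0703 = 3.0439 V
Step 2: P_out = V_terminal * I = 3.0439 * 9.29 = 28.28 W
Step 3: Q = I^2 * R = 9.29^2 * 0.0703 = 6.067 W

V=3.0439 V, P=28.28 W, Q=6.067 W


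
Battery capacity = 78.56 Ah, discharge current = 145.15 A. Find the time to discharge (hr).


t = capacity / current = 78.56 / 145.15 = 0.5412 hr

0.5412 hr


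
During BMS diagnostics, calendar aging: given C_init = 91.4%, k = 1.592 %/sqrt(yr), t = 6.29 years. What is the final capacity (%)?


Step 1: sqrt(6.29 yr) = 2.508
Step 2: drop = 1.592 * 2.508 = 3.9927
Step 3: C_final = 91.4 - 3.9927 = 87.41%

87.41%


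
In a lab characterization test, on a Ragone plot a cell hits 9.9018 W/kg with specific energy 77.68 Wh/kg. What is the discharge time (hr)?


t = E / P = 77.68 / 9.9018 = 7.845 hr

7.845 hr


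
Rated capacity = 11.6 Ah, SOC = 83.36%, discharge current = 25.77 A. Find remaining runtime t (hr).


Step 1: remaining = SOC/100 * C_total = 83.36/100 * 11.6 = 9.6698 Ah
Step 2: t = remaining / I = 9.6698 / 25.77 = 0.3752 hr

0.3752 hr


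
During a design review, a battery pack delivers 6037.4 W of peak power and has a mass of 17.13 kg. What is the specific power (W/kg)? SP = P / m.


Specific power = 6037.4 W / 17.13 kg = 352.4 W/kg

352.4 W/kg


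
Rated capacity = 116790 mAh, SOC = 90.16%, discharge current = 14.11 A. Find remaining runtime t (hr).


Convert: C_total = 116790 mAh = 116.79 Ah
Step 1: remaining = SOC/100 * C_total = 90.16/100 * 116.79 = 105.3 Ah
Step 2: t = remaining / I = 105.3 / 14.11 = 7.463 hr

7.463 hr


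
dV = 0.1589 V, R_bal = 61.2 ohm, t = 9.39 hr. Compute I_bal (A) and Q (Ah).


First, Ohm's law: I_bal = 0.1589 V / 61.2 ohm = 0.0025964 A
Then Q = I * t = 0.0025964 A * 9.39 hr = 0.02438 Ah

I=0.0025964 A, Q=0.02438 Ah


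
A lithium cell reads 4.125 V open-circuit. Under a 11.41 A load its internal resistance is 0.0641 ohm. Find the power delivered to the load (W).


Step 1: V_terminal = OCV - I*R = 4.125 - 11.41 * 0.0641 = 3.3936 V
Step 2: P_out = V_terminal * I = 3.3936 * 11.41 = 38.72 W

38.72 W


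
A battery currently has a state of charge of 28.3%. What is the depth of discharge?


DOD = 100 - SOC = 100 - 28.3 = 71.7%

71.7%


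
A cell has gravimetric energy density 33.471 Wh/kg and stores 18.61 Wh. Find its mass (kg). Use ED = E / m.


m = E / ED = 18.61 / 33.471 = 0.5560 kg

0.5560 kg


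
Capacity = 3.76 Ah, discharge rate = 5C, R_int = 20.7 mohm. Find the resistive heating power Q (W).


Convert: R = 20.7 mohm = 0.0207 ohm
Step 1: I = C_rate * capacity = 5 * 3.76 = 18.8 A
Step 2: Q = I^2 * R = 18.8^2 * 0.0207 = 353.44 * 0.0207 = 7.316 W

7.316 W


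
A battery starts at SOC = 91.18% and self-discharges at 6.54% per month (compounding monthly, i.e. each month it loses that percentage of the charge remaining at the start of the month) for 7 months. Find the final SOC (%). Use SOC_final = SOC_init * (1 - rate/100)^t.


decay = (1 - 6.54/100)^7 = 0.62285
SOC_final = 91.18 * 0.62285 = 56.79%

56.79%


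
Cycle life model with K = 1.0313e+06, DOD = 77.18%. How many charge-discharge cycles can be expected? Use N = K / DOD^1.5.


Step 1: DOD^1.5 = 77.18^1.5 = 678.04
Step 2: N = 1.0313e+06 / 678.04 = 1521 cycles

1521 cycles


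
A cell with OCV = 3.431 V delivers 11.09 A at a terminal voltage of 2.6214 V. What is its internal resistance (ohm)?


R = (OCV - V) / I = (3.431 - 2.6214) / 11.09 = 0.07300 ohm

0.07300 ohm


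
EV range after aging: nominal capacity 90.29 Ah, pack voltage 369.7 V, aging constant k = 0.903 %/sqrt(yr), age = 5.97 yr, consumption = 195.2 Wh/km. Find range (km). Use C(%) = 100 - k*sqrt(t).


Step 1: capacity retention = 100 - 0.903 * sqrt(5.97) = 100 - 0.903 * 2.4434 = 97.794%
Step 2: C_now = 90.29 * 97.794/100 = 88.298 Ah
Step 3: E_pack = V * C_now = 369.7 * 88.298 = 32644 Wh
Step 4: range = E_pack / consumption = 32644 / 195.2 = 167.2 km

167.2 km


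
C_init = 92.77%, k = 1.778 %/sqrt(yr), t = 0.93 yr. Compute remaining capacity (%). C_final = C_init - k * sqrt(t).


sqrt(t) = sqrt(0.93) = 0.96437
C_final = 92.77 - 1.778 * 0.96437 = 91.06%

91.06%


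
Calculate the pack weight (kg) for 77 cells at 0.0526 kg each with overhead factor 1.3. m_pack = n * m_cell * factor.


m_pack = n * m_cell * overhead = 77 * 0.0526 * 1.3 = 5.265 kg

5.265 kg


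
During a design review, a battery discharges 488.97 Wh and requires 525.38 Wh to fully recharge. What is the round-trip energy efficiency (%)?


eta_e = E_dis / E_chg * 100 = 488.97 / 525.38 * 100 = 93.07%

93.07%


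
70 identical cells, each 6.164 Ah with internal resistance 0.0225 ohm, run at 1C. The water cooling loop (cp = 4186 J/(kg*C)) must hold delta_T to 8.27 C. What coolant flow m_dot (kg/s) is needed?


Step 1: I = 1 * 6.164 = 6.164 A
Step 2: Q_cell = I^2 * R = 6.164^2 * 0.0225 = 0.85489 W
Step 3: Q_total = 70 * 0.85489 = 59.842 W
Step 4: m_dot = Q_total / (cp * dT) = 59.842 / (4186 * 8.27) = 0.001729 kg/s

0.001729 kg/s


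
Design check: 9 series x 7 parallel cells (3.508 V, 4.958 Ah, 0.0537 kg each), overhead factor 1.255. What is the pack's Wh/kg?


Step 1: V_pack = 9 * 3.508 = 31.572 V
Step 2: C_pack = 7 * 4.958 = 34.706 Ah
Step 3: E_pack = V_pack * C_pack = 31.572 * 34.706 = 1095.7 Wh
Step 4: m_pack = 9 * 7 * 0.0537 * 1.255 = 4.2458 kg
Step 5: ED = E_pack / m_pack = 1095.7 / 4.2458 = 258.1 Wh/kg

258.1 Wh/kg


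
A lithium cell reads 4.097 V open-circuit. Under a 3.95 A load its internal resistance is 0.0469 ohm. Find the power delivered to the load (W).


Step 1: V_terminal = OCV - I*R = 4.097 - 3.95 * 0.0469 = 3.9117 V
Step 2: P_out = V_terminal * I = 3.9117 * 3.95 = 15.45 W

15.45 W


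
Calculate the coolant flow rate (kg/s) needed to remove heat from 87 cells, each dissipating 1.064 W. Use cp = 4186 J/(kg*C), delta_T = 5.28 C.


Q_total = 87 * 1.064 = 92.568 W
m_dot = Q_total / (cp * dT) = 92.568 / (4186 * 5.28) = 0.004188 kg/s

0.004188 kg/s


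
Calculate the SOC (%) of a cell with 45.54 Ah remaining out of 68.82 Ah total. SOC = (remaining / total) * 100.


SOC% = 45.54 / 68.82 * 100 = 66.17%

66.17%


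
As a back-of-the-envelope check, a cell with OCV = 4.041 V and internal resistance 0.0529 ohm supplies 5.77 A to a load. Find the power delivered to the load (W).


Step 1: V_terminal = OCV - I*R = 4.041 - 5.77 * 0.0529 = 3.7358 V
Step 2: P_out = V_terminal * I = 3.7358 * 5.77 = 21.56 W

21.56 W


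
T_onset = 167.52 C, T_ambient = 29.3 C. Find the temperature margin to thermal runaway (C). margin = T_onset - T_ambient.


margin = T_onset - T_ambient = 167.52 - 29.3 = 138.22 C

138.22 C


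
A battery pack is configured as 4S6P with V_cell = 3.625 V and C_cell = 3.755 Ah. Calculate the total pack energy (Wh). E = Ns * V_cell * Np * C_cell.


E = Ns * Vcell * Np * Ccell = 4 * 3.625 * 6 * 3.755 = 326.7 Wh

326.7 Wh


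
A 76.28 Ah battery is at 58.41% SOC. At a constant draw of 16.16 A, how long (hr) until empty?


Step 1: remaining = SOC/100 * C_total = 58.41/100 * 76.28 = 44.555 Ah
Step 2: t = remaining / I = 44.555 / 16.16 = 2.757 hr

2.757 hr


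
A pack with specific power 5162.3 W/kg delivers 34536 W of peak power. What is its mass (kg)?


m = P / SP = 34536 / 5162.3 = 6.690 kg

6.690 kg


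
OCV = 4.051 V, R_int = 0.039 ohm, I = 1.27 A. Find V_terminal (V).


IR drop = 1.27 * 0.039 = 0.04953 V
V = 4.051 - 0.04953 = 4.001 V

4.001 V


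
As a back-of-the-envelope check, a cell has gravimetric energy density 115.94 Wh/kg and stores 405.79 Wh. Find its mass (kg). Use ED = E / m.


m = E / ED = 405.79 / 115.94 = 3.500 kg

3.500 kg


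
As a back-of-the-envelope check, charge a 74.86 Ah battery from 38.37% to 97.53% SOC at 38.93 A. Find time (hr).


Step 1: dSOC = 97.53% - 38.37% = 59.16%
Step 2: delta_Ah = 74.86 * 59.16 / 100 = 44.287 Ah
Step 3: t = 44.287 / 38.93 = 1.138 hr

1.138 hr


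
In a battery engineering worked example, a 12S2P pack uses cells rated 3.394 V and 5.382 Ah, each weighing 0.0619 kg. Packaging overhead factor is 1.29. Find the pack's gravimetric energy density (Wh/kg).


Step 1: V_pack = 12 * 3.394 = 40.728 V
Step 2: C_pack = 2 * 5.382 = 10.764 Ah
Step 3: E_pack = V_pack * C_pack = 40.728 * 10.764 = 438.4 Wh
Step 4: m_pack = 12 * 2 * 0.0619 * 1.29 = 1.9164 kg
Step 5: ED = E_pack / m_pack = 438.4 / 1.9164 = 228.8 Wh/kg

228.8 Wh/kg


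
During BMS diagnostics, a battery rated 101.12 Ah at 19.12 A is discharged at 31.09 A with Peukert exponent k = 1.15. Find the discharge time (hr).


t_rated = C / I_rated = 101.12 / 19.12 = 5.2887 hr
(I_rated/I)^k = (0.61499)^1.15 = 0.57174
t = t_rated * (I_rated/I)^k = 5.2887 * 0.57174 = 3.024 hr

3.024 hr


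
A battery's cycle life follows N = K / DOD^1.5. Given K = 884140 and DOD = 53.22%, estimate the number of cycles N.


DOD^1.5 = 388.25
N = K / DOD^1.5 = 884140 / 388.25 = 2277

2277 cycles


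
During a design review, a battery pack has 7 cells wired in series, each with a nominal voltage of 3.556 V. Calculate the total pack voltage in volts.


With 7 cells in series at 3.556 V each, V_pack = 24.892 V

24.892 V


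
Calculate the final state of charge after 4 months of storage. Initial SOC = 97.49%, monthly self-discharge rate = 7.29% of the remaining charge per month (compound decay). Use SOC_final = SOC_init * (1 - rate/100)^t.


Monthly retention factor = 1 - 7.29/100 = 0.9271
Over 4 months: factor^4 = 0.73877
SOC_final = 97.49 * 0.73877 = 72.02%

72.02%


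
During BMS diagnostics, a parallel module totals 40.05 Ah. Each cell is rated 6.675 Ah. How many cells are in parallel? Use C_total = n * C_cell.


n = C_total / C_cell = 40.05 / 6.675 = 6

6


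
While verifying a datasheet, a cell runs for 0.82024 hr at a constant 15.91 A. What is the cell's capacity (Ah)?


C = I * t = 15.91 * 0.82024 = 13.05 Ah

13.05 Ah


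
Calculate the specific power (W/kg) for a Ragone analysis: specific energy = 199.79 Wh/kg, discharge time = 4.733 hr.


Specific power = 199.79 Wh/kg / 4.733 hr = 42.21 W/kg

42.21 W/kg


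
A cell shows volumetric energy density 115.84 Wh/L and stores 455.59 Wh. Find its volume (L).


V = E / ED = 455.59 / 115.84 = 3.933 L

3.933 L


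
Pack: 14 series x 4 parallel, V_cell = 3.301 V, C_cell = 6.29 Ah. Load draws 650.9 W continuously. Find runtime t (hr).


Step 1: E_pack = Ns * V_cell * Np * C_cell = 14 * 3.301 * 4 * 6.29 = 1162.7 Wh
Step 2: t = E_pack / P = 1162.7 / 650.9 = 1.786 hr

1.786 hr
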